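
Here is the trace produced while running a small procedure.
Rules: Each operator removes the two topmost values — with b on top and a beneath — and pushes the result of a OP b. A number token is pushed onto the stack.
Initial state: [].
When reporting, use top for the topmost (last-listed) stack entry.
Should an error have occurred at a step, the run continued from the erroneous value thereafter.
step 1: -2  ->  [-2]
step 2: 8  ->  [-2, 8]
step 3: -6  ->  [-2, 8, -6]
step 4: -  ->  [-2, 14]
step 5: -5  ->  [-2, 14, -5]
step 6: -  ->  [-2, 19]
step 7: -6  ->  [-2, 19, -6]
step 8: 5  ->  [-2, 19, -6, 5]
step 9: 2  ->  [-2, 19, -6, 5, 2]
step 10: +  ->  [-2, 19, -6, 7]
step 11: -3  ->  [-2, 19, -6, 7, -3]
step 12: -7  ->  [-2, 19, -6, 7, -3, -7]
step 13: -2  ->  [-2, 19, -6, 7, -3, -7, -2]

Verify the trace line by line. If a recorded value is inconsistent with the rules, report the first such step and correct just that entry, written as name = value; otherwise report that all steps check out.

1. push -2: top = -2 (in agreement)
2. push 8: top = 8 (same as recorded)
3. push -6: top = -6 (confirmed correct)
4. 8 - -6 = 14 (consistent with the trace)
5. push -5: top = -5 (verified)
6. 14 - -5 = 19 (agrees with the trace)
7. push -6: top = -6 (verified)
8. push 5: top = 5 (same as recorded)
9. push 2: top = 2 (checks out)
10. 5 + 2 = 7 (exactly as logged)
11. push -3: top = -3 (confirmed correct)
12. push -7: top = -7 (checks out)
13. push -2: top = -2 (no discrepancy)
All steps check out; nothing to correct.

no error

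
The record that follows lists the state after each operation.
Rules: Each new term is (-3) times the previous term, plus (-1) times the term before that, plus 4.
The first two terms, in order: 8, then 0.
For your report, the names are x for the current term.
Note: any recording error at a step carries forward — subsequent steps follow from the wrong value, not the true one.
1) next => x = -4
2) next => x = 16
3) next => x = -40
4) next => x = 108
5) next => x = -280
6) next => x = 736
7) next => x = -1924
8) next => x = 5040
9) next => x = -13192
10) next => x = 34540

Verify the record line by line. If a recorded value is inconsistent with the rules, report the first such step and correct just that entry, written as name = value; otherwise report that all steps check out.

Step 1: x = -3*(0) + (-1)*(8) + (4) = -4 — same as recorded.
Step 2: x = -3*(-4) + (-1)*(0) + (4) = 16 — no discrepancy.
Step 3: x = -3*(16) + (-1)*(-4) + (4) = -40 — checks out.
Step 4: x = -3*(-40) + (-1)*(16) + (4) = 108 — agrees with the record.
Step 5: x = -3*(108) + (-1)*(-40) + (4) = -280 — exactly as logged.
Step 6: x = -3*(-280) + (-1)*(108) + (4) = 736 — verified.
Step 7: x = -3*(736) + (-1)*(-280) + (4) = -1924 — matches.
Step 8: x = -3*(-1924) + (-1)*(736) + (4) = 5040 — in agreement.
Step 9: x = -3*(5040) + (-1)*(-1924) + (4) = -13192 — confirmed correct.
Step 10: x = -3*(-13192) + (-1)*(5040) + (4) = 34540 — no discrepancy.
Nothing is out of place; the run is error-free.

no error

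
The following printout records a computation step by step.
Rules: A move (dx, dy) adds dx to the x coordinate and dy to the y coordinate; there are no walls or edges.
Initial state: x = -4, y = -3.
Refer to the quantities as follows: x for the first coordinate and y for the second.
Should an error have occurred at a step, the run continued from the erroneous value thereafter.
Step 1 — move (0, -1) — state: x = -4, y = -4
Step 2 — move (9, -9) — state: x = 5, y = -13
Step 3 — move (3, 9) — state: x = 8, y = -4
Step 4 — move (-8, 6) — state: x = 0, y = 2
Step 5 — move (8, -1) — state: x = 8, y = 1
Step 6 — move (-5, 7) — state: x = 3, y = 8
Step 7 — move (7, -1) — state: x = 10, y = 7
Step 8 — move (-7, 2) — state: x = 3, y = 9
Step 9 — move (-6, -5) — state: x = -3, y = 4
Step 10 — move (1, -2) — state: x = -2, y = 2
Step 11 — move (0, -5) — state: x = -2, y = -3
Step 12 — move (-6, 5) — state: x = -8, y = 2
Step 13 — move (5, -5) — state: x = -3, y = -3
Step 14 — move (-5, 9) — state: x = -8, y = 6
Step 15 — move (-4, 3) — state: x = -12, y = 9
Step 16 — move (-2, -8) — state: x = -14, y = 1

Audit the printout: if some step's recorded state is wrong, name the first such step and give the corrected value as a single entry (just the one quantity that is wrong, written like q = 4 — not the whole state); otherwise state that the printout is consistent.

Step 1: x = -4 + (0) = -4, y = -3 + (-1) = -4 — verified.
Step 2: x = -4 + (9) = 5, y = -4 + (-9) = -13 — same as recorded.
Step 3: x = 5 + (3) = 8, y = -13 + (9) = -4 — in agreement.
Step 4: x = 8 + (-8) = 0, y = -4 + (6) = 2 — agrees with the printout.
Step 5: x = 0 + (8) = 8, y = 2 + (-1) = 1 — consistent with the printout.
Step 6: x = 8 + (-5) = 3, y = 1 + (7) = 8 — confirmed correct.
Step 7: x = 3 + (7) = 10, y = 8 + (-1) = 7 — no discrepancy.
Step 8: x = 10 + (-7) = 3, y = 7 + (2) = 9 — checks out.
Step 9: x = 3 + (-6) = -3, y = 9 + (-5) = 4 — consistent with the printout.
Step 10: x = -3 + (1) = -2, y = 4 + (-2) = 2 — checks out.
Step 11: x = -2 + (0) = -2, y = 2 + (-5) = -3 — agrees with the printout.
Step 12: x = -2 + (-6) = -8, y = -3 + (5) = 2 — checks out.
Step 13: x = -8 + (5) = -3, y = 2 + (-5) = -3 — consistent with the printout.
Step 14: x = -3 + (-5) = -8, y = -3 + (9) = 6 — in agreement.
Step 15: x = -8 + (-4) = -12, y = 6 + (3) = 9 — in agreement.
Step 16: x = -12 + (-2) = -14, y = 9 + (-8) = 1 — verified.
The recomputation confirms every line.

no error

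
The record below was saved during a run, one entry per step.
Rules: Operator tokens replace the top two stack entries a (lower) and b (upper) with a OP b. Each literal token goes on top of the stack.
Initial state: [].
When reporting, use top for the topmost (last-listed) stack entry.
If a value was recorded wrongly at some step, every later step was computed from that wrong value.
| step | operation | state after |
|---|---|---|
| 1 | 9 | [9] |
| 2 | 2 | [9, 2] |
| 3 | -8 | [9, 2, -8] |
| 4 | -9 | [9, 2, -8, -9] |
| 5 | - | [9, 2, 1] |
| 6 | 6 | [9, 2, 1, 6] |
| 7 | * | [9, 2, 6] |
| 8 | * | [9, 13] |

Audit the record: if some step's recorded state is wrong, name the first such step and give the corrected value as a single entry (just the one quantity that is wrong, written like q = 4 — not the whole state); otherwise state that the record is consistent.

step 8, top = 12

step 1: push 9: top = 9 -> exactly as logged
step 2: push 2: top = 2 -> exactly as logged
step 3: push -8: top = -8 -> confirmed correct
step 4: push -9: top = -9 -> checks out
step 5: -8 - -9 = 1 -> verified
step 6: push 6: top = 6 -> agrees with the record
step 7: 1 * 6 = 6 -> consistent with the record
step 8: 2 * 6 = 12 -> the record disagrees here
First incorrect step: 8; the correct value is top = 12.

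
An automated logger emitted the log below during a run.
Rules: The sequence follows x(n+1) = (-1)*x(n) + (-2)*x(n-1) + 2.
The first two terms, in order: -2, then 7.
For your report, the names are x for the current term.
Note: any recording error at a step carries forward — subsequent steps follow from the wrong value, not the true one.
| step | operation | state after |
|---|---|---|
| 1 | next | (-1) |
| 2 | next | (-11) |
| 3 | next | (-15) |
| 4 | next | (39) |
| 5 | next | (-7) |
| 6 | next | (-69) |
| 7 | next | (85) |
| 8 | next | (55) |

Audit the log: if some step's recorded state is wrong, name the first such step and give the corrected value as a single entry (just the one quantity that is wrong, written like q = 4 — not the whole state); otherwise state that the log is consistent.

Recomputing the run from the initial state:
step 1: x = -1
step 2: x = -11
step 3: x = 15
step 4: x = 9
step 5: x = -37
step 6: x = 21
step 7: x = 55
step 8: x = -95
The first disagreement with the log is at step 3, where the value should be x = 15.

step 3, x = 15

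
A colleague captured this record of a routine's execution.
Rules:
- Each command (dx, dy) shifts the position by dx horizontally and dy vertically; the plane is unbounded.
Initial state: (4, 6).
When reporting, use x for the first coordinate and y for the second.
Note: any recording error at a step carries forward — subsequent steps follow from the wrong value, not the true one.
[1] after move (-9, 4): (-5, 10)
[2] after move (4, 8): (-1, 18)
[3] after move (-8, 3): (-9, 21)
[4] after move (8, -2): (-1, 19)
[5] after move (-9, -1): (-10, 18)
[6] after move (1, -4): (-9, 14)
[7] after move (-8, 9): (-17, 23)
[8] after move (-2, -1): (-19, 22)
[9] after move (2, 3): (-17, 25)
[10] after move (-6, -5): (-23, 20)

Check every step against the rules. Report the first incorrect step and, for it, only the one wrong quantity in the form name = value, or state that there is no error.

1. x = 4 + (-9) = -5, y = 6 + (4) = 10 (no discrepancy)
2. x = -5 + (4) = -1, y = 10 + (8) = 18 (checks out)
3. x = -1 + (-8) = -9, y = 18 + (3) = 21 (confirmed correct)
4. x = -9 + (8) = -1, y = 21 + (-2) = 19 (in agreement)
5. x = -1 + (-9) = -10, y = 19 + (-1) = 18 (matches)
6. x = -10 + (1) = -9, y = 18 + (-4) = 14 (verified)
7. x = -9 + (-8) = -17, y = 14 + (9) = 23 (agrees with the record)
8. x = -17 + (-2) = -19, y = 23 + (-1) = 22 (checks out)
9. x = -19 + (2) = -17, y = 22 + (3) = 25 (no discrepancy)
10. x = -17 + (-6) = -23, y = 25 + (-5) = 20 (agrees with the record)
All steps check out; nothing to correct.

no error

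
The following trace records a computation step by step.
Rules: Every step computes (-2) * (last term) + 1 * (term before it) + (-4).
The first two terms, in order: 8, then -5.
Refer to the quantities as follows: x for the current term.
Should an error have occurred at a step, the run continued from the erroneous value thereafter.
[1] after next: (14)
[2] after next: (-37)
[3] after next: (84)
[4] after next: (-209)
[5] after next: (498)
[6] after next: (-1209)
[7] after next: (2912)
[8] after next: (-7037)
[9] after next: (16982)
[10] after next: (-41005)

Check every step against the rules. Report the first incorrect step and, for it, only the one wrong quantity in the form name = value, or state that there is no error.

Recomputing the run from the initial state:
step 1: x = 14
step 2: x = -37
step 3: x = 84
step 4: x = -209
step 5: x = 498
step 6: x = -1209
step 7: x = 2912
step 8: x = -7037
step 9: x = 16982
step 10: x = -41005
This matches the trace at every step.

no error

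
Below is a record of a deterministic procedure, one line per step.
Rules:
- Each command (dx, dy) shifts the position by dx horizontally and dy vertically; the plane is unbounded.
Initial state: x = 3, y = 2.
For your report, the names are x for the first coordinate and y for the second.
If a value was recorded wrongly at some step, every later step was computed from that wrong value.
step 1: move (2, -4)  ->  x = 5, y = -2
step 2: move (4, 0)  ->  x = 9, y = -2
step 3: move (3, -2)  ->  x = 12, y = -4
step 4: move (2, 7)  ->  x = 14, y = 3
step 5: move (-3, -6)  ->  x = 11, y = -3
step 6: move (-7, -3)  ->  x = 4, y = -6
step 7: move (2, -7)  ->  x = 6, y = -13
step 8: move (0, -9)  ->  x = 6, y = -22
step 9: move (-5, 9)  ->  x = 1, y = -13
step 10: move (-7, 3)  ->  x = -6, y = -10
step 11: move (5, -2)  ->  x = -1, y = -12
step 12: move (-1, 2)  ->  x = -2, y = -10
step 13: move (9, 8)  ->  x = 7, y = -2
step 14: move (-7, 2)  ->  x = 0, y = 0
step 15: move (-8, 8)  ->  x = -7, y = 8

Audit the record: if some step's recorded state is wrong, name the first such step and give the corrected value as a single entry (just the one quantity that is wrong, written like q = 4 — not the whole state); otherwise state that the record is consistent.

Recomputing the run from the initial state:
step 1: x = 5, y = -2
step 2: x = 9, y = -2
step 3: x = 12, y = -4
step 4: x = 14, y = 3
step 5: x = 11, y = -3
step 6: x = 4, y = -6
step 7: x = 6, y = -13
step 8: x = 6, y = -22
step 9: x = 1, y = -13
step 10: x = -6, y = -10
step 11: x = -1, y = -12
step 12: x = -2, y = -10
step 13: x = 7, y = -2
step 14: x = 0, y = 0
step 15: x = -8, y = 8
The first disagreement with the record is at step 15, where the value should be x = -8.

step 15, x = -8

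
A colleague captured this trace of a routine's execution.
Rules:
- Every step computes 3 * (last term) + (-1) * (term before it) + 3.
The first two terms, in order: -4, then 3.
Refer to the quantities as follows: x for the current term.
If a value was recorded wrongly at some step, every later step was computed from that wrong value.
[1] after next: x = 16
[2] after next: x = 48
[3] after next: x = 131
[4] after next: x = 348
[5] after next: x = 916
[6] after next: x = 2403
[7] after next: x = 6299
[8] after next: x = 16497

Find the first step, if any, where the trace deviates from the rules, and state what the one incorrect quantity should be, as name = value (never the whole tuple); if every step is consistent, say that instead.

Recomputing the run from the initial state:
step 1: x = 16
step 2: x = 48
step 3: x = 131
step 4: x = 348
step 5: x = 916
step 6: x = 2403
step 7: x = 6296
step 8: x = 16488
The first disagreement with the trace is at step 7, where the value should be x = 6296.

step 7, x = 6296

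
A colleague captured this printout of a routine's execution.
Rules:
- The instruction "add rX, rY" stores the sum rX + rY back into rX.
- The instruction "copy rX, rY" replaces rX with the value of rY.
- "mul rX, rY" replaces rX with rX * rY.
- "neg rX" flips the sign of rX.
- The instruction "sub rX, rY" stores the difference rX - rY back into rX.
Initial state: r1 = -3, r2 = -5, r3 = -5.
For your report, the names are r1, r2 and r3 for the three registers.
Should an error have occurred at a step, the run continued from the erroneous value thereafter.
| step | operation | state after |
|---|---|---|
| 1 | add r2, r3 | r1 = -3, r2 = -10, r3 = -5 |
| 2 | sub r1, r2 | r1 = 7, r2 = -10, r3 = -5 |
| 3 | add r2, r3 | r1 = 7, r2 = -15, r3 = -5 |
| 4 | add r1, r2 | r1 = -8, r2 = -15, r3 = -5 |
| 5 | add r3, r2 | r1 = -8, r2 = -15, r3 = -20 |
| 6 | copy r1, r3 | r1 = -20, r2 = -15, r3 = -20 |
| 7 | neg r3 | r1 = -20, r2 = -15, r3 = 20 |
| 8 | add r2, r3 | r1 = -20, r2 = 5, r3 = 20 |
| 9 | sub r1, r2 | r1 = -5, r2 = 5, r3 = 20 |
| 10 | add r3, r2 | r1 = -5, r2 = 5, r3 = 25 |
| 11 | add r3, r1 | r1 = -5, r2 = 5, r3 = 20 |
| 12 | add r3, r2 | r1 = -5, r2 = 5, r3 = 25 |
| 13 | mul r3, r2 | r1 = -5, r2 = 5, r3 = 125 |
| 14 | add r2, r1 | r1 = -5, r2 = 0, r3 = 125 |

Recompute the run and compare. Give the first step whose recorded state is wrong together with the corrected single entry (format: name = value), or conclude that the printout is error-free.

1. r2 = -5 + -5 = -10 (same as recorded)
2. r1 = -3 - -10 = 7 (consistent with the printout)
3. r2 = -10 + -5 = -15 (confirmed correct)
4. r1 = 7 + -15 = -8 (agrees with the printout)
5. r3 = -5 + -15 = -20 (in agreement)
6. r1 = -20 (same as recorded)
7. r3 = -(-20) = 20 (matches)
8. r2 = -15 + 20 = 5 (exactly as logged)
9. r1 = -20 - 5 = -25 (the printout has a different value)
The earliest wrong entry is at step 9: it should read r1 = -25.

step 9, r1 = -25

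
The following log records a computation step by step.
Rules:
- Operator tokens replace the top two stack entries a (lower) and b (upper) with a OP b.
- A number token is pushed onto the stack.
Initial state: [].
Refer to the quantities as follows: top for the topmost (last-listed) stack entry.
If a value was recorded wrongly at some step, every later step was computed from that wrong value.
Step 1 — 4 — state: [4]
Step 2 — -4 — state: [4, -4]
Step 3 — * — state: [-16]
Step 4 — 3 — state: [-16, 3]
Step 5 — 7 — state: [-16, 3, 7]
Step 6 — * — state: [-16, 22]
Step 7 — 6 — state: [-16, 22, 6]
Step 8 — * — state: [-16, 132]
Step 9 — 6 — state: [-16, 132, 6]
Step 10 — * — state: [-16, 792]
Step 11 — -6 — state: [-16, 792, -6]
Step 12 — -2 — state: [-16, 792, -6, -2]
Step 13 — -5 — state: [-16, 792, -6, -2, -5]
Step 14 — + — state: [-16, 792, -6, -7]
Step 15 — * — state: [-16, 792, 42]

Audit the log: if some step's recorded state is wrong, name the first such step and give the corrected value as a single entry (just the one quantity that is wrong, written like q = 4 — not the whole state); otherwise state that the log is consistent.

step 6, top = 21

Recomputing the run from the initial state:
step 1: [4]
step 2: [4, -4]
step 3: [-16]
step 4: [-16, 3]
step 5: [-16, 3, 7]
step 6: [-16, 21]
step 7: [-16, 21, 6]
step 8: [-16, 126]
step 9: [-16, 126, 6]
step 10: [-16, 756]
step 11: [-16, 756, -6]
step 12: [-16, 756, -6, -2]
step 13: [-16, 756, -6, -2, -5]
step 14: [-16, 756, -6, -7]
step 15: [-16, 756, 42]
The first disagreement with the log is at step 6, where the value should be top = 21.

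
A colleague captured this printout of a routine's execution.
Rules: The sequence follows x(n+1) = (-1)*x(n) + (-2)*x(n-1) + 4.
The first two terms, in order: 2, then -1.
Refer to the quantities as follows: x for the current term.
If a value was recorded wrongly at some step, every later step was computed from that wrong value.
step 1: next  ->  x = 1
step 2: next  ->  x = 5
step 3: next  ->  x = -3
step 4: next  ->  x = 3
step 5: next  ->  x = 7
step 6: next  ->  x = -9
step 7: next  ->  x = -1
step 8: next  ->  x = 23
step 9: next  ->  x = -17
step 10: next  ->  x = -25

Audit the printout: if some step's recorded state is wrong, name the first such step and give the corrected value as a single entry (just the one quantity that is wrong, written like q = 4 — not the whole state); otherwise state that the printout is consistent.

step 4, x = -3

1. x = -1*(-1) + (-2)*(2) + (4) = 1 (agrees with the printout)
2. x = -1*(1) + (-2)*(-1) + (4) = 5 (consistent with the printout)
3. x = -1*(5) + (-2)*(1) + (4) = -3 (agrees with the printout)
4. x = -1*(-3) + (-2)*(5) + (4) = -3 (this is not what the printout shows)
The audit stops at step 4: the recorded entry is wrong and should be x = -3.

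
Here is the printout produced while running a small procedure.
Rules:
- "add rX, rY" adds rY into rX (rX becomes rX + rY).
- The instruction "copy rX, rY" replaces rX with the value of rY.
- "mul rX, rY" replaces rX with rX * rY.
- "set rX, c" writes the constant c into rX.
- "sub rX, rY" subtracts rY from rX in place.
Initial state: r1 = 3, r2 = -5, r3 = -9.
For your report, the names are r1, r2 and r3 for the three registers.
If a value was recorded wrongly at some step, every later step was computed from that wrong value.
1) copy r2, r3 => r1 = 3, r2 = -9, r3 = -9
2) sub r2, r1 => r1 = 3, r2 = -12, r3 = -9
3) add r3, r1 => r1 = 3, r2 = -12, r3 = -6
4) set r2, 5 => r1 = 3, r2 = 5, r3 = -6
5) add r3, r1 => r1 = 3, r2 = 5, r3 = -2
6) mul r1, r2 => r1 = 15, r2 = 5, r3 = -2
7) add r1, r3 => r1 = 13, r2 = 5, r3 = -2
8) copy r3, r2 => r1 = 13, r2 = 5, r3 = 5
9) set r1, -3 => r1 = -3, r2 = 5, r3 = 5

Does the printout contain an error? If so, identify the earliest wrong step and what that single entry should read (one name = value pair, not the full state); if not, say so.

step 5, r3 = -3

step 1: r2 = -9 -> confirmed correct
step 2: r2 = -9 - 3 = -12 -> no discrepancy
step 3: r3 = -9 + 3 = -6 -> verified
step 4: r2 = 5 -> checks out
step 5: r3 = -6 + 3 = -3 -> the printout has a different value
The earliest wrong entry is at step 5: it should read r3 = -3.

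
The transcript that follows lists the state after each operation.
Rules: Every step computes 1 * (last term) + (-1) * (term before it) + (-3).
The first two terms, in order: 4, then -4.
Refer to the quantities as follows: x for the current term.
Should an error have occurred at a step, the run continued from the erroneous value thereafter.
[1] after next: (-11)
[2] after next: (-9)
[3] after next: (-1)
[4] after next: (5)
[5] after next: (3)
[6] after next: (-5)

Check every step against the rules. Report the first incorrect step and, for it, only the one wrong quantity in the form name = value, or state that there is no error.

step 2, x = -10

Recomputing the run from the initial state:
step 1: x = -11
step 2: x = -10
step 3: x = -2
step 4: x = 5
step 5: x = 4
step 6: x = -4
The first disagreement with the transcript is at step 2, where the value should be x = -10.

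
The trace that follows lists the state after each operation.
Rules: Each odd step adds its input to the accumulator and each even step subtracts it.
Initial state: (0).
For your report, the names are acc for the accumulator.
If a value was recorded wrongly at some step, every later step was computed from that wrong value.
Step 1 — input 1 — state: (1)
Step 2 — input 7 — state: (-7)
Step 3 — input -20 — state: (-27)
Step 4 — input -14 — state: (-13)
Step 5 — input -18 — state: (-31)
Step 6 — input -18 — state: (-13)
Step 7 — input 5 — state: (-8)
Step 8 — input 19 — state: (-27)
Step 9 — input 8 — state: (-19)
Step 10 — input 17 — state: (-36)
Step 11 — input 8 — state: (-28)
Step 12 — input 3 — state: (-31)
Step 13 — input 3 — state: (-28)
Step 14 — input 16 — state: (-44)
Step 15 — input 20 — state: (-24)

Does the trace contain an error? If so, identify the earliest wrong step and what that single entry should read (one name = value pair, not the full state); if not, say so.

step 2, acc = -6

step 1: acc = 0 + 1 = 1 -> no discrepancy
step 2: acc = 1 - 7 = -6 -> not what was recorded
The audit stops at step 2: the recorded entry is wrong and should be acc = -6.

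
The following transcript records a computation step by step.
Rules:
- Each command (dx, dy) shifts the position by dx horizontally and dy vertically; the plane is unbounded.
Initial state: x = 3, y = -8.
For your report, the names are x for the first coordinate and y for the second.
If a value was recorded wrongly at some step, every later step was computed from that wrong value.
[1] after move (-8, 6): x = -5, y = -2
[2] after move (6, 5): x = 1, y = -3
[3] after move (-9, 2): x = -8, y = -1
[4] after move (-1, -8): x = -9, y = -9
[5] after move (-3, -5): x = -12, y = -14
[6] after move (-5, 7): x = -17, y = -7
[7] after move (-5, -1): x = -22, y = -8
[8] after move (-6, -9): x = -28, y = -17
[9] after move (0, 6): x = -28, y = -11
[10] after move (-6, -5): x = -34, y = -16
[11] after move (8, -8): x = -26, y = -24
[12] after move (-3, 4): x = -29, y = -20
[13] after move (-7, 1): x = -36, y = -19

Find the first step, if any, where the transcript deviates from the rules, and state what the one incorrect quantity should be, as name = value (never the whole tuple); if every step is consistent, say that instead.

Recomputing the run from the initial state:
step 1: x = -5, y = -2
step 2: x = 1, y = 3
step 3: x = -8, y = 5
step 4: x = -9, y = -3
step 5: x = -12, y = -8
step 6: x = -17, y = -1
step 7: x = -22, y = -2
step 8: x = -28, y = -11
step 9: x = -28, y = -5
step 10: x = -34, y = -10
step 11: x = -26, y = -18
step 12: x = -29, y = -14
step 13: x = -36, y = -13
The first disagreement with the transcript is at step 2, where the value should be y = 3.

step 2, y = 3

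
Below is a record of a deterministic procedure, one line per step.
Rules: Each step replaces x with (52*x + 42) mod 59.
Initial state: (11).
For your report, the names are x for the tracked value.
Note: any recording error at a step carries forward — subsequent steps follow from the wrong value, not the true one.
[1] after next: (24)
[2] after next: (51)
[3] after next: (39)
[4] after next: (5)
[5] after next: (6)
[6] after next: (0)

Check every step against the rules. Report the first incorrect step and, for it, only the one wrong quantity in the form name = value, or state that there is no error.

Recomputing the run from the initial state:
step 1: x = 24
step 2: x = 51
step 3: x = 39
step 4: x = 5
step 5: x = 7
step 6: x = 52
The first disagreement with the record is at step 5, where the value should be x = 7.

step 5, x = 7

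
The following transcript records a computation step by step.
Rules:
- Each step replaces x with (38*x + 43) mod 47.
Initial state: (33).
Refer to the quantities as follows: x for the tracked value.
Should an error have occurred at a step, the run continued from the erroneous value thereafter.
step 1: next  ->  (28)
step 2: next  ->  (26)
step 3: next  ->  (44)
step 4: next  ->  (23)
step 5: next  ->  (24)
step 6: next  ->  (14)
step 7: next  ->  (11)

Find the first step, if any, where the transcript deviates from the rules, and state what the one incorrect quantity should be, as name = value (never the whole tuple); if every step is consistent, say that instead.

step 6, x = 15

step 1: x = (38*33 + 43) mod 47 = 28 -> consistent with the transcript
step 2: x = (38*28 + 43) mod 47 = 26 -> checks out
step 3: x = (38*26 + 43) mod 47 = 44 -> same as recorded
step 4: x = (38*44 + 43) mod 47 = 23 -> verified
step 5: x = (38*23 + 43) mod 47 = 24 -> same as recorded
step 6: x = (38*24 + 43) mod 47 = 15 -> the recorded entry deviates here
So the first discrepancy is step 6, where the right value is x = 15.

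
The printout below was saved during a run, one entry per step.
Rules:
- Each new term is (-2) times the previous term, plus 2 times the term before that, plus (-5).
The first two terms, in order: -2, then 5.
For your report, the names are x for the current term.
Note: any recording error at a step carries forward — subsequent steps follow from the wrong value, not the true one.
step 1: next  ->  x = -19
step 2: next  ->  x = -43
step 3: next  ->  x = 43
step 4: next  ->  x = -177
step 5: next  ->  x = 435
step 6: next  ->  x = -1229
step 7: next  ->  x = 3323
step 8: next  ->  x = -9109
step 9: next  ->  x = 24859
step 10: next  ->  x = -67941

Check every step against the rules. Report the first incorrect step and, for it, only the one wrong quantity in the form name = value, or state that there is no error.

step 2, x = 43

step 1: x = -2*(5) + (2)*(-2) + (-5) = -19 -> no discrepancy
step 2: x = -2*(-19) + (2)*(5) + (-5) = 43 -> the printout has a different value
First deviation found at step 2; the corrected entry is x = 43.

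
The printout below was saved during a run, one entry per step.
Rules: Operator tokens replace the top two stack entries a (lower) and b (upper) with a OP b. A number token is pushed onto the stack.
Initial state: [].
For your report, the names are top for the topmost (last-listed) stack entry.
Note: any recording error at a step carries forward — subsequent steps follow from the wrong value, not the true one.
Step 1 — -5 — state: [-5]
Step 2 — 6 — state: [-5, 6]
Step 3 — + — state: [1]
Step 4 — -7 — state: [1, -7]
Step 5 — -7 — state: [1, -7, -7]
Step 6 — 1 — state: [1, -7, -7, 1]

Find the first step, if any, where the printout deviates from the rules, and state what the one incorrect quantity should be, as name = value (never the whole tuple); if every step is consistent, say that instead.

Recomputing the run from the initial state:
step 1: [-5]
step 2: [-5, 6]
step 3: [1]
step 4: [1, -7]
step 5: [1, -7, -7]
step 6: [1, -7, -7, 1]
This matches the printout at every step.

no error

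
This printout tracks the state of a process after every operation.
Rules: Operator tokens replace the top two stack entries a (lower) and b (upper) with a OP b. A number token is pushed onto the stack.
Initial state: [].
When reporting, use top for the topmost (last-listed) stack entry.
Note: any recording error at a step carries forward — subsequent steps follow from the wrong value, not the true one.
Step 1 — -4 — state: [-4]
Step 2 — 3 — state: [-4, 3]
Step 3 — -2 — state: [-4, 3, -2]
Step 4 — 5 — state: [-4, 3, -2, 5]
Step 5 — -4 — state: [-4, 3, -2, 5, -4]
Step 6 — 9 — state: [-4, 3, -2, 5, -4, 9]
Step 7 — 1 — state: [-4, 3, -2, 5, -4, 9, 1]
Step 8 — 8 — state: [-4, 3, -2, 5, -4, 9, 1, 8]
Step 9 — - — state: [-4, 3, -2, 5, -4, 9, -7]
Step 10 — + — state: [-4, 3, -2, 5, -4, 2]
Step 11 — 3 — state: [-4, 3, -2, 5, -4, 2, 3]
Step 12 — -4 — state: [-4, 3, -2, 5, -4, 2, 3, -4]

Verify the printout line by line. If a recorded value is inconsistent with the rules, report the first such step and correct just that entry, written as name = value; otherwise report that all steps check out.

Step 1: push -4: top = -4 — verified.
Step 2: push 3: top = 3 — in agreement.
Step 3: push -2: top = -2 — same as recorded.
Step 4: push 5: top = 5 — agrees with the printout.
Step 5: push -4: top = -4 — agrees with the printout.
Step 6: push 9: top = 9 — confirmed correct.
Step 7: push 1: top = 1 — consistent with the printout.
Step 8: push 8: top = 8 — verified.
Step 9: 1 - 8 = -7 — confirmed correct.
Step 10: 9 + -7 = 2 — exactly as logged.
Step 11: push 3: top = 3 — matches.
Step 12: push -4: top = -4 — same as recorded.
The recomputation confirms every line.

no error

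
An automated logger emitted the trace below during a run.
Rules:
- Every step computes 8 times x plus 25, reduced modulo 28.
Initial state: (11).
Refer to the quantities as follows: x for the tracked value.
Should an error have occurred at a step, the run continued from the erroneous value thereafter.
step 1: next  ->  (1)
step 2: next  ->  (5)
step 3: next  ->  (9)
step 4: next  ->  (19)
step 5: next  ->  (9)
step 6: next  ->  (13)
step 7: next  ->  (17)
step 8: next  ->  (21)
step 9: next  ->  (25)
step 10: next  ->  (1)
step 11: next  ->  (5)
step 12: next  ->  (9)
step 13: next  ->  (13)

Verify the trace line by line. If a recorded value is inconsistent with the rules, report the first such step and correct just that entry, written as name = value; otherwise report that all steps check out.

Recomputing the run from the initial state:
step 1: x = 1
step 2: x = 5
step 3: x = 9
step 4: x = 13
step 5: x = 17
step 6: x = 21
step 7: x = 25
step 8: x = 1
step 9: x = 5
step 10: x = 9
step 11: x = 13
step 12: x = 17
step 13: x = 21
The first disagreement with the trace is at step 4, where the value should be x = 13.

step 4, x = 13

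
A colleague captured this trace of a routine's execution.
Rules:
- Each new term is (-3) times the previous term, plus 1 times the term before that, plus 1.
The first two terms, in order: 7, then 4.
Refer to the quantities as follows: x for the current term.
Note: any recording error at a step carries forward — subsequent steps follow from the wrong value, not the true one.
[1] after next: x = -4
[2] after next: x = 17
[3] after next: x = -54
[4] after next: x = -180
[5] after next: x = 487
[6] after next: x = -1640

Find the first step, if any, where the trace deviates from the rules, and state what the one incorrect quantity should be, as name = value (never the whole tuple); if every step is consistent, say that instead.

Recomputing the run from the initial state:
step 1: x = -4
step 2: x = 17
step 3: x = -54
step 4: x = 180
step 5: x = -593
step 6: x = 1960
The first disagreement with the trace is at step 4, where the value should be x = 180.

step 4, x = 180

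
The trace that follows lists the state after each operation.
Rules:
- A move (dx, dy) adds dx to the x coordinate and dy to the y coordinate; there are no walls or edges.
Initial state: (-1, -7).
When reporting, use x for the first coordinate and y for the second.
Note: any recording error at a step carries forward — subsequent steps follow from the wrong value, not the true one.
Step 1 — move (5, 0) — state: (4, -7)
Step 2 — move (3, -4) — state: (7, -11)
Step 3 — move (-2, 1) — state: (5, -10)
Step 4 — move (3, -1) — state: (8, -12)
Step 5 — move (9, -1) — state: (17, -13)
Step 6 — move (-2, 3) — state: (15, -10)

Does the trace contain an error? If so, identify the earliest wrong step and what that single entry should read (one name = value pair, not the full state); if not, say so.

step 4, y = -11

step 1: x = -1 + (5) = 4, y = -7 + (0) = -7 -> verified
step 2: x = 4 + (3) = 7, y = -7 + (-4) = -11 -> agrees with the trace
step 3: x = 7 + (-2) = 5, y = -11 + (1) = -10 -> agrees with the trace
step 4: x = 5 + (3) = 8, y = -10 + (-1) = -11 -> the trace has a different value
First incorrect step: 4; the correct value is y = -11.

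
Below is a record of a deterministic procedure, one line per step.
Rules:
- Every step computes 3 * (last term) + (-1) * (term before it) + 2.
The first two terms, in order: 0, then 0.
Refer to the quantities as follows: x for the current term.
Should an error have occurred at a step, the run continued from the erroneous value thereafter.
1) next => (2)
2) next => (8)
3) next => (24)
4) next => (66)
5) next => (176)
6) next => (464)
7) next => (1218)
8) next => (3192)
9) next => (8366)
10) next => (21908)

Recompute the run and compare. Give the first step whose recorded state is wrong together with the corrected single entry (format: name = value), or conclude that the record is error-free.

1. x = 3*(0) + (-1)*(0) + (2) = 2 (exactly as logged)
2. x = 3*(2) + (-1)*(0) + (2) = 8 (matches)
3. x = 3*(8) + (-1)*(2) + (2) = 24 (verified)
4. x = 3*(24) + (-1)*(8) + (2) = 66 (exactly as logged)
5. x = 3*(66) + (-1)*(24) + (2) = 176 (checks out)
6. x = 3*(176) + (-1)*(66) + (2) = 464 (confirmed correct)
7. x = 3*(464) + (-1)*(176) + (2) = 1218 (checks out)
8. x = 3*(1218) + (-1)*(464) + (2) = 3192 (matches)
9. x = 3*(3192) + (-1)*(1218) + (2) = 8360 (the entry is off here)
That makes step 9 the first incorrect line — x = 8360 is what it should show.

step 9, x = 8360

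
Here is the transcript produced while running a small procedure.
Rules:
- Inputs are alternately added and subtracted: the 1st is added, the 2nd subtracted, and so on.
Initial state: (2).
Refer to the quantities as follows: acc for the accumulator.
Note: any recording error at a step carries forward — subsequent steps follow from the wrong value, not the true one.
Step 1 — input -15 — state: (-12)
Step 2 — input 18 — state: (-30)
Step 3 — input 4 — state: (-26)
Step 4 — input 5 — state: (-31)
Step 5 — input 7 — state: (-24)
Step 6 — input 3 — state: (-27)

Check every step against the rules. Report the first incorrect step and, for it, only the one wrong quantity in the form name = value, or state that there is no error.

step 1, acc = -13

Recomputing the run from the initial state:
step 1: acc = -13
step 2: acc = -31
step 3: acc = -27
step 4: acc = -32
step 5: acc = -25
step 6: acc = -28
The first disagreement with the transcript is at step 1, where the value should be acc = -13.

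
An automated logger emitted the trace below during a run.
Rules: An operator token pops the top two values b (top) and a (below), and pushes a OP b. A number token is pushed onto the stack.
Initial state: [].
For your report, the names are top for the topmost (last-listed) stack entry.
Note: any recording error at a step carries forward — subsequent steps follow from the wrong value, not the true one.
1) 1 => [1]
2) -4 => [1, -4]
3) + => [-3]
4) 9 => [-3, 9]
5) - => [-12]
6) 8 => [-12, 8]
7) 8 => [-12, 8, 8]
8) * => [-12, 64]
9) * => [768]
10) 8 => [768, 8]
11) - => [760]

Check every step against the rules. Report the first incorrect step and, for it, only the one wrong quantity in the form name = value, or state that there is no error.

step 9, top = -768

Recomputing the run from the initial state:
step 1: [1]
step 2: [1, -4]
step 3: [-3]
step 4: [-3, 9]
step 5: [-12]
step 6: [-12, 8]
step 7: [-12, 8, 8]
step 8: [-12, 64]
step 9: [-768]
step 10: [-768, 8]
step 11: [-776]
The first disagreement with the trace is at step 9, where the value should be top = -768.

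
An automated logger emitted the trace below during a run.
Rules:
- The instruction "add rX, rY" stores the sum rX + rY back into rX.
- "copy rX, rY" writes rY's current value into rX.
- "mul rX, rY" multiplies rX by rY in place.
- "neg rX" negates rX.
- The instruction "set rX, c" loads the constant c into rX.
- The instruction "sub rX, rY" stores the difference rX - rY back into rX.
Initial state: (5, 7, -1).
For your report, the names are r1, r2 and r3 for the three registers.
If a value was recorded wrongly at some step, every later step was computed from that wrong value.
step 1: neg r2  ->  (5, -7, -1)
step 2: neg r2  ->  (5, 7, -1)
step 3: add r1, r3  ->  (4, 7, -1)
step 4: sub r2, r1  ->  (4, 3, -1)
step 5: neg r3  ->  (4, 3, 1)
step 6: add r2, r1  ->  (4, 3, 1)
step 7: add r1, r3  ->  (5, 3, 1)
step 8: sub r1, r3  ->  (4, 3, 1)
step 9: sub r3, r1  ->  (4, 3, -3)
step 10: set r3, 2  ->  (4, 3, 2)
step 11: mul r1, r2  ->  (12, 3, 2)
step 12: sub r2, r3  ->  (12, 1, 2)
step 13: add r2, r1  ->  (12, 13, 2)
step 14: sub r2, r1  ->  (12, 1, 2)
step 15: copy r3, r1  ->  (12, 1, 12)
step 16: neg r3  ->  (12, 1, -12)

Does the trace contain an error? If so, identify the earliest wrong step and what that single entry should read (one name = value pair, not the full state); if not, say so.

step 6, r2 = 7

Recomputing the run from the initial state:
step 1: r1 = 5, r2 = -7, r3 = -1
step 2: r1 = 5, r2 = 7, r3 = -1
step 3: r1 = 4, r2 = 7, r3 = -1
step 4: r1 = 4, r2 = 3, r3 = -1
step 5: r1 = 4, r2 = 3, r3 = 1
step 6: r1 = 4, r2 = 7, r3 = 1
step 7: r1 = 5, r2 = 7, r3 = 1
step 8: r1 = 4, r2 = 7, r3 = 1
step 9: r1 = 4, r2 = 7, r3 = -3
step 10: r1 = 4, r2 = 7, r3 = 2
step 11: r1 = 28, r2 = 7, r3 = 2
step 12: r1 = 28, r2 = 5, r3 = 2
step 13: r1 = 28, r2 = 33, r3 = 2
step 14: r1 = 28, r2 = 5, r3 = 2
step 15: r1 = 28, r2 = 5, r3 = 28
step 16: r1 = 28, r2 = 5, r3 = -28
The first disagreement with the trace is at step 6, where the value should be r2 = 7.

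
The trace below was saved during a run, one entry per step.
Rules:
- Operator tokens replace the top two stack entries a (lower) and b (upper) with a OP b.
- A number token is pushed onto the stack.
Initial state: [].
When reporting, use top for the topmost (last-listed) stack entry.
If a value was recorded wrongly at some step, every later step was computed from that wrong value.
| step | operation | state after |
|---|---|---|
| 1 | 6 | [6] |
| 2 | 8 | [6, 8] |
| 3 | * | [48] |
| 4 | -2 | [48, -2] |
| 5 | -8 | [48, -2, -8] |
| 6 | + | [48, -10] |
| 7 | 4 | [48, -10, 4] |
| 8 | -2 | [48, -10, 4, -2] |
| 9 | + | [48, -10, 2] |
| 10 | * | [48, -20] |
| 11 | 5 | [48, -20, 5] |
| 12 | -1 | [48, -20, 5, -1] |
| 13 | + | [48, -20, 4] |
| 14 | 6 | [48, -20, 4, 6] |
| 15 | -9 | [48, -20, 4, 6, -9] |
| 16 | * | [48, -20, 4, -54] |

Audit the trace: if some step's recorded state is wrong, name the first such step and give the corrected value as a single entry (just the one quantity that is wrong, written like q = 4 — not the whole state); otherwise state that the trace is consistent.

no error

Recomputing the run from the initial state:
step 1: [6]
step 2: [6, 8]
step 3: [48]
step 4: [48, -2]
step 5: [48, -2, -8]
step 6: [48, -10]
step 7: [48, -10, 4]
step 8: [48, -10, 4, -2]
step 9: [48, -10, 2]
step 10: [48, -20]
step 11: [48, -20, 5]
step 12: [48, -20, 5, -1]
step 13: [48, -20, 4]
step 14: [48, -20, 4, 6]
step 15: [48, -20, 4, 6, -9]
step 16: [48, -20, 4, -54]
This matches the trace at every step.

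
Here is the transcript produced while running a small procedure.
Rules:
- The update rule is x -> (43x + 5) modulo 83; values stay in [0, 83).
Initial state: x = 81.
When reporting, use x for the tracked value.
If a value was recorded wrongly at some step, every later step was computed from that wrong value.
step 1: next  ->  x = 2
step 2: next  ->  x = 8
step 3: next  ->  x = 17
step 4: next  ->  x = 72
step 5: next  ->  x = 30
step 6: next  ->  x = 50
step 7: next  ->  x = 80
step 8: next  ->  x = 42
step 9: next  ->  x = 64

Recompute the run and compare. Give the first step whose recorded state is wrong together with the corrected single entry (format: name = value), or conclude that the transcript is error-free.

step 9, x = 68

step 1: x = (43*81 + 5) mod 83 = 2 -> consistent with the transcript
step 2: x = (43*2 + 5) mod 83 = 8 -> agrees with the transcript
step 3: x = (43*8 + 5) mod 83 = 17 -> exactly as logged
step 4: x = (43*17 + 5) mod 83 = 72 -> checks out
step 5: x = (43*72 + 5) mod 83 = 30 -> exactly as logged
step 6: x = (43*30 + 5) mod 83 = 50 -> matches
step 7: x = (43*50 + 5) mod 83 = 80 -> in agreement
step 8: x = (43*80 + 5) mod 83 = 42 -> in agreement
step 9: x = (43*42 + 5) mod 83 = 68 -> the entry is off here
Step 9 is the first one off; corrected, x = 68.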